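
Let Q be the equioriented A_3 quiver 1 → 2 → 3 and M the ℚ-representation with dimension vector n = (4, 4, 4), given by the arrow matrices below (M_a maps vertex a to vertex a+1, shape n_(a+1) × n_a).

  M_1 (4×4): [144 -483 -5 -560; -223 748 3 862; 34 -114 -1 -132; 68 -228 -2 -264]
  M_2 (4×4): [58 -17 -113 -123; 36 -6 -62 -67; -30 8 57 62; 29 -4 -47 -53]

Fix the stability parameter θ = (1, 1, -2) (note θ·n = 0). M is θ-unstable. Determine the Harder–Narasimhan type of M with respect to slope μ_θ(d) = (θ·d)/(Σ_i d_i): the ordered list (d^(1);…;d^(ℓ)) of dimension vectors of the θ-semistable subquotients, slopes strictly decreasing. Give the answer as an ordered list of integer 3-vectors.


Via rank(M_{q-1}∘⋯∘M_p): M ≅ I[1,1], I[1,3]^3, I[2,3].
μ_θ-semistable layers: μ^(1)=1; μ^(2)=0; μ^(3)=-1/2

((1, 0, 0); (3, 3, 3); (0, 1, 1))


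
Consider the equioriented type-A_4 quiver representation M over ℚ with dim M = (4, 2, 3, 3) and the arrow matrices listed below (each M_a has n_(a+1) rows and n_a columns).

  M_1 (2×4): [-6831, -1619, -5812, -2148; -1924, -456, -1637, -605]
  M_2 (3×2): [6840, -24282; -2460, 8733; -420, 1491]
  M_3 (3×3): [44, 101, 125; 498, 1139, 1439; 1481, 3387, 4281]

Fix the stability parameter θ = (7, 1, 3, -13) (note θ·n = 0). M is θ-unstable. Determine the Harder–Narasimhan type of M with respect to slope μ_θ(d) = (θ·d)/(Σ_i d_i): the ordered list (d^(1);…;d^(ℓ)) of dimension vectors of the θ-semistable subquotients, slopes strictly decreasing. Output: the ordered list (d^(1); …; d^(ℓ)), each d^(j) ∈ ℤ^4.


Via rank(M_{q-1}∘⋯∘M_p): M ≅ I[1,1]^2, I[1,2], I[1,3], I[3,4]^2, I[4,4].
μ_θ-semistable layers: μ^(1)=7; μ^(2)=4; μ^(3)=11/3; μ^(4)=-5; μ^(5)=-13

((2, 0, 0, 0); (1, 1, 0, 0); (1, 1, 1, 0); (0, 0, 2, 2); (0, 0, 0, 1))


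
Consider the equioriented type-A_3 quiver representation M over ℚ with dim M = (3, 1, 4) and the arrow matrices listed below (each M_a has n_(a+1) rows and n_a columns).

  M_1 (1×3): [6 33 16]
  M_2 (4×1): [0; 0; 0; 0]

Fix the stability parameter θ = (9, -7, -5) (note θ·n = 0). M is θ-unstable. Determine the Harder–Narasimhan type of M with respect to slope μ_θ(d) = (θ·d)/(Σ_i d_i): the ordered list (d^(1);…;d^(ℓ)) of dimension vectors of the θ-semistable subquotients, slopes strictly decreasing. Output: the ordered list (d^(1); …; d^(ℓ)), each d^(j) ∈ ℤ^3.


Barcode: M ≅ I[1,1]^2, I[1,2], I[3,3]^4. HN layers by μ_θ (3 steps, strictly decreasing):
  μ^(1)=9; μ^(2)=1; μ^(3)=-5

((2, 0, 0); (1, 1, 0); (0, 0, 4))


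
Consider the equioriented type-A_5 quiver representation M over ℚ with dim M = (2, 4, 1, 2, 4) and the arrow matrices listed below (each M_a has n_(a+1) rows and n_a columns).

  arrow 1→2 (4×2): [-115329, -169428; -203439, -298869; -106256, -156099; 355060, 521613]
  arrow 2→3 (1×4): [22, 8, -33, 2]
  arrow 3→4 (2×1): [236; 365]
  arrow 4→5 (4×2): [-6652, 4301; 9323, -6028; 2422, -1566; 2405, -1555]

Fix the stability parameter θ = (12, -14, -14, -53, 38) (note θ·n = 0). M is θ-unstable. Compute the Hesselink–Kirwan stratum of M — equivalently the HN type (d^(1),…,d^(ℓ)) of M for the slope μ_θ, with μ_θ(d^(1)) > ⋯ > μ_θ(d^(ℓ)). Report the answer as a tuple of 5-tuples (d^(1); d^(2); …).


Barcode: M ≅ I[1,2], I[1,5], I[2,2]^2, I[4,5], I[5,5]^2. HN layers by μ_θ (5 steps, strictly decreasing):
  μ^(1)=38; μ^(2)=-1; μ^(3)=-14; μ^(4)=-69/4; μ^(5)=-53

((0, 0, 0, 0, 4); (1, 1, 0, 0, 0); (0, 2, 0, 0, 0); (1, 1, 1, 1, 0); (0, 0, 0, 1, 0))


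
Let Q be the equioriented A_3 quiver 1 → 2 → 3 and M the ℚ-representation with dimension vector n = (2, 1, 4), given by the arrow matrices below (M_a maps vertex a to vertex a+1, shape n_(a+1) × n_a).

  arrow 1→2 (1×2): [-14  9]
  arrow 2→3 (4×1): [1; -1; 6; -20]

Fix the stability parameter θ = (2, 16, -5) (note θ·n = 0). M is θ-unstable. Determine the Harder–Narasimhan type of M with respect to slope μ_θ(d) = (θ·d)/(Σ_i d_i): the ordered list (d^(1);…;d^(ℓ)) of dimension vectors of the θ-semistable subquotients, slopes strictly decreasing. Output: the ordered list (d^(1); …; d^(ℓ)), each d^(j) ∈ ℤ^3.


Interval decomposition of M: I[1,1], I[1,3], I[3,3]^3.
HN type (ℓ=3): μ^(1)=11/2; μ^(2)=2; μ^(3)=-5

((0, 1, 1); (2, 0, 0); (0, 0, 3))


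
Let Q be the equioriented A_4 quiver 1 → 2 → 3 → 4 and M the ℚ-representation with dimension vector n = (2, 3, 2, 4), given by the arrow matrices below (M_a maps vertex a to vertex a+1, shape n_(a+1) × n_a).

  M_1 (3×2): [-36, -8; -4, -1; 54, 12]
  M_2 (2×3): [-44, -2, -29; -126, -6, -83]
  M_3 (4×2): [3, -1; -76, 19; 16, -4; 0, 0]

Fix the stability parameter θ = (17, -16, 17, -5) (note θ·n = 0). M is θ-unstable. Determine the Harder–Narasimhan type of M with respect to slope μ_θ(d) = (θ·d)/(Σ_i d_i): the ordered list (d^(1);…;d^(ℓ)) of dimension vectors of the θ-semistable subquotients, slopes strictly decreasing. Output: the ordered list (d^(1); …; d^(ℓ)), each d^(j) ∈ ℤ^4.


Interval decomposition of M: I[1,2], I[1,4], I[2,4], I[4,4]^2.
HN type (ℓ=4): μ^(1)=6; μ^(2)=1/2; μ^(3)=-5; μ^(4)=-16

((0, 0, 2, 2); (2, 2, 0, 0); (0, 0, 0, 2); (0, 1, 0, 0))


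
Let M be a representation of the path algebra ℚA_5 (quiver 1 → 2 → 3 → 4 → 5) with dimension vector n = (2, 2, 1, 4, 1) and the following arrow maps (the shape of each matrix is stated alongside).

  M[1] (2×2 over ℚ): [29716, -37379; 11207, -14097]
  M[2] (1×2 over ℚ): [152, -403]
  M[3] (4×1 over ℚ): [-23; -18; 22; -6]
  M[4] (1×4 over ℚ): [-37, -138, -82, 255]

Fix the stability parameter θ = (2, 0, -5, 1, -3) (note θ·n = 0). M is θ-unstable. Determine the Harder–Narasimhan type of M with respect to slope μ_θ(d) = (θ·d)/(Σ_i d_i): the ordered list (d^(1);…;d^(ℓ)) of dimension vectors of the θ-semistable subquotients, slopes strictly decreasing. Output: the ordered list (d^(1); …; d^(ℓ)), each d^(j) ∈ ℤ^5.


Barcode: M ≅ I[1,2], I[1,5], I[4,4]^3. HN layers by μ_θ (2 steps, strictly decreasing):
  μ^(1)=1; μ^(2)=-1

((1, 1, 0, 3, 0); (1, 1, 1, 1, 1))


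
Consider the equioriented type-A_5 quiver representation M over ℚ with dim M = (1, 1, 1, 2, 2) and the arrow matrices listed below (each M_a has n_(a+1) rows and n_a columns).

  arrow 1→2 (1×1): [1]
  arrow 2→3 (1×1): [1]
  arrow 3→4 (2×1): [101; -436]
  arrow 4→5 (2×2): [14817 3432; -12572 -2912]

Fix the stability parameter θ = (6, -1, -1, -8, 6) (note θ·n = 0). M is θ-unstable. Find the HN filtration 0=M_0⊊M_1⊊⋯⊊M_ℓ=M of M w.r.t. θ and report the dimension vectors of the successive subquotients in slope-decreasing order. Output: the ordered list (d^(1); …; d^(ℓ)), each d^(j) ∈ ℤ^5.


Barcode: M ≅ I[1,5], I[4,4], I[5,5]. HN layers by μ_θ (3 steps, strictly decreasing):
  μ^(1)=6; μ^(2)=-1; μ^(3)=-8

((0, 0, 0, 0, 2); (1, 1, 1, 1, 0); (0, 0, 0, 1, 0))


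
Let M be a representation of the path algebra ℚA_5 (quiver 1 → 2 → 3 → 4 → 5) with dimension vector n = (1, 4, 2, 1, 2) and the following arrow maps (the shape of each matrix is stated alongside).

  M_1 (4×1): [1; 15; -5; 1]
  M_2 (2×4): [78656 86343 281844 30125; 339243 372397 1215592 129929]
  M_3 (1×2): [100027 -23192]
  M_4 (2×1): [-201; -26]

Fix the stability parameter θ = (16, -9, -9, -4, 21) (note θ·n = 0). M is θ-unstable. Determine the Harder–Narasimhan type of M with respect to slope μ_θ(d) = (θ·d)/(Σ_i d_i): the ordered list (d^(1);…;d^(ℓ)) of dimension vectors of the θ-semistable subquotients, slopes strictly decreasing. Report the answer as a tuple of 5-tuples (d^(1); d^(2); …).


Barcode: M ≅ I[1,5], I[2,2]^2, I[2,3], I[5,5]. HN layers by μ_θ (3 steps, strictly decreasing):
  μ^(1)=21; μ^(2)=-3/2; μ^(3)=-9

((0, 0, 0, 0, 2); (1, 1, 1, 1, 0); (0, 3, 1, 0, 0))


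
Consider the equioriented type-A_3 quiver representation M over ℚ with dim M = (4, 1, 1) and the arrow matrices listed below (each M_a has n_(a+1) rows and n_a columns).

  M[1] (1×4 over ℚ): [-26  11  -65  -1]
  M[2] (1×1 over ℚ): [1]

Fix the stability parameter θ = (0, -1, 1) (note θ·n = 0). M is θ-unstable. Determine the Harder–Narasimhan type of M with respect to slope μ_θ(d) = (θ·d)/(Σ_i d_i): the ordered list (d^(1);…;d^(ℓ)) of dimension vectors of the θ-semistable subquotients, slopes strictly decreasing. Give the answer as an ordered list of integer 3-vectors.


Interval decomposition of M: I[1,1]^3, I[1,3].
HN type (ℓ=3): μ^(1)=1; μ^(2)=0; μ^(3)=-1/2

((0, 0, 1); (3, 0, 0); (1, 1, 0))


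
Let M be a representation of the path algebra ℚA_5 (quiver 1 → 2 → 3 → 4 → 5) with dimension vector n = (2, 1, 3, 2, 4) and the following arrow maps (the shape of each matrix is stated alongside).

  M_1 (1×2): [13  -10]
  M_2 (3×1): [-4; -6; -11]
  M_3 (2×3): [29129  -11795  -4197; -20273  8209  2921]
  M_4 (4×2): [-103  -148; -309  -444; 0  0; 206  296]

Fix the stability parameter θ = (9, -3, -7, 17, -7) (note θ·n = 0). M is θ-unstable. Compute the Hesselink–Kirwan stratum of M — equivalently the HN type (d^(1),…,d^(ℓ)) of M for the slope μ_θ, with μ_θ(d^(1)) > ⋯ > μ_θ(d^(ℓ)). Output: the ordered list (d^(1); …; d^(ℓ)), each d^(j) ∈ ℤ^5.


Interval decomposition of M: I[1,1], I[1,5], I[3,3], I[3,4], I[5,5]^3.
HN type (ℓ=5): μ^(1)=17; μ^(2)=9; μ^(3)=5; μ^(4)=-1/3; μ^(5)=-7

((0, 0, 0, 1, 0); (1, 0, 0, 0, 0); (0, 0, 0, 1, 1); (1, 1, 1, 0, 0); (0, 0, 2, 0, 3))


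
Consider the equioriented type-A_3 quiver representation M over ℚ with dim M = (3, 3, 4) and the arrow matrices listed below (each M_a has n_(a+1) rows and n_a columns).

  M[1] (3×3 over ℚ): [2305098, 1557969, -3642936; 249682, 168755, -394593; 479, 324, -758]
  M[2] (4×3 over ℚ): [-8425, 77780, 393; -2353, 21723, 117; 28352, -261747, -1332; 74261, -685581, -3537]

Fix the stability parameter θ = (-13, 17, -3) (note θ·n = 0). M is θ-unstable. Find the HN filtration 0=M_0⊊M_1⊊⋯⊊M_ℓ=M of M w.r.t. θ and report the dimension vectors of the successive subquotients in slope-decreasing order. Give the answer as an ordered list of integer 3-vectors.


Interval decomposition of M: I[1,2], I[1,3]^2, I[3,3]^2.
HN type (ℓ=4): μ^(1)=17; μ^(2)=7; μ^(3)=-3; μ^(4)=-13

((0, 1, 0); (0, 2, 2); (0, 0, 2); (3, 0, 0))


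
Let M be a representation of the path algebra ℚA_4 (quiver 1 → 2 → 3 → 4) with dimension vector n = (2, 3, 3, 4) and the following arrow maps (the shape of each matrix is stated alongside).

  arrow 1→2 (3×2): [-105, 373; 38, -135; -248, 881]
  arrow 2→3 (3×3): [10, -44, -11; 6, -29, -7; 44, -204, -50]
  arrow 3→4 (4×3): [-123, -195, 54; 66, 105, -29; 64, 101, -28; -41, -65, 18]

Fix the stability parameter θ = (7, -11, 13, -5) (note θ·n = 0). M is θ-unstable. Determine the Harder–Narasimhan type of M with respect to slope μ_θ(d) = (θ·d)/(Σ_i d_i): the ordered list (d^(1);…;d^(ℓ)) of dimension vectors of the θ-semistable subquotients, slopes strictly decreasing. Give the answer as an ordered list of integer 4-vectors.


Barcode: M ≅ I[1,2], I[1,4], I[2,4], I[3,4], I[4,4]. HN layers by μ_θ (4 steps, strictly decreasing):
  μ^(1)=4; μ^(2)=-2; μ^(3)=-5; μ^(4)=-11

((0, 0, 3, 3); (2, 2, 0, 0); (0, 0, 0, 1); (0, 1, 0, 0))


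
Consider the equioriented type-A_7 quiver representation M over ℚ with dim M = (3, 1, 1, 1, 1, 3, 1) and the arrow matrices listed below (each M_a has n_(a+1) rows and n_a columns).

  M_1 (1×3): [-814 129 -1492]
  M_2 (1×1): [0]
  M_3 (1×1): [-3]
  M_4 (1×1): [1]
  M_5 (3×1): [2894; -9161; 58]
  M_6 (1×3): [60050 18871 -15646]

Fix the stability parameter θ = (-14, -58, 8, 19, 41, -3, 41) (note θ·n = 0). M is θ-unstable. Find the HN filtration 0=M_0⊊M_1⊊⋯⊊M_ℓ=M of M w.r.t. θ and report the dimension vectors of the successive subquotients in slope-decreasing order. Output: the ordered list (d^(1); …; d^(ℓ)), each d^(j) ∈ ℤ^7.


Interval decomposition of M: I[1,1]^2, I[1,2], I[3,7], I[6,6]^2.
HN type (ℓ=6): μ^(1)=41; μ^(2)=19; μ^(3)=8; μ^(4)=-3; μ^(5)=-14; μ^(6)=-36

((0, 0, 0, 0, 0, 0, 1); (0, 0, 0, 1, 1, 1, 0); (0, 0, 1, 0, 0, 0, 0); (0, 0, 0, 0, 0, 2, 0); (2, 0, 0, 0, 0, 0, 0); (1, 1, 0, 0, 0, 0, 0))


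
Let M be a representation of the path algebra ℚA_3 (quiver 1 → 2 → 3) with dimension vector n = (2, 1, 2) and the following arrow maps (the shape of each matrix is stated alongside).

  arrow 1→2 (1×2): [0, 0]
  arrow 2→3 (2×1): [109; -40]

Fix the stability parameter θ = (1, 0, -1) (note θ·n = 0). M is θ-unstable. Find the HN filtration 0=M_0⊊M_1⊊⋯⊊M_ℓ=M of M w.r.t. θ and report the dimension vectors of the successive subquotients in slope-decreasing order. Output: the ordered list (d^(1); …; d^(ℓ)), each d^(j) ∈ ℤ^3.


Barcode: M ≅ I[1,1]^2, I[2,3], I[3,3]. HN layers by μ_θ (3 steps, strictly decreasing):
  μ^(1)=1; μ^(2)=-1/2; μ^(3)=-1

((2, 0, 0); (0, 1, 1); (0, 0, 1))


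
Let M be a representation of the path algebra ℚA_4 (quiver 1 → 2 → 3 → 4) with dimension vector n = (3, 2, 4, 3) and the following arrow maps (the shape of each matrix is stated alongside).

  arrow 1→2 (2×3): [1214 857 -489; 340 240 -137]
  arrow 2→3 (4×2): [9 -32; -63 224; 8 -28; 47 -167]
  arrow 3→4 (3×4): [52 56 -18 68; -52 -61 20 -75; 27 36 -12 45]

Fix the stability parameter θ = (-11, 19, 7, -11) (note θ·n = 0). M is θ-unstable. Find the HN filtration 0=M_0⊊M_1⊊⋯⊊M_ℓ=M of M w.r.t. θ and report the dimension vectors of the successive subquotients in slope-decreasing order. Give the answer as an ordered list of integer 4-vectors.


Via rank(M_{q-1}∘⋯∘M_p): M ≅ I[1,1], I[1,3], I[1,4], I[3,4]^2.
μ_θ-semistable layers: μ^(1)=13; μ^(2)=5; μ^(3)=-2; μ^(4)=-11

((0, 1, 1, 0); (0, 1, 1, 1); (0, 0, 2, 2); (3, 0, 0, 0))


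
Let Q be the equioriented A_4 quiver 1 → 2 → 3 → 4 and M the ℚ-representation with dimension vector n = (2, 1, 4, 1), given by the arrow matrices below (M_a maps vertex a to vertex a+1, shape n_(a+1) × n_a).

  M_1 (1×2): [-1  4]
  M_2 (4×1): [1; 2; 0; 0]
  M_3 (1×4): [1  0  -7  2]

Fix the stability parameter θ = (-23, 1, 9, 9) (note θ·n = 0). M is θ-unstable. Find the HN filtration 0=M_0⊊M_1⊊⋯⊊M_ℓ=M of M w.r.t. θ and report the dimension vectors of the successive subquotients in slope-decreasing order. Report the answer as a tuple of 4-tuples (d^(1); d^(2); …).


Barcode: M ≅ I[1,1], I[1,4], I[3,3]^3. HN layers by μ_θ (3 steps, strictly decreasing):
  μ^(1)=9; μ^(2)=1; μ^(3)=-23

((0, 0, 4, 1); (0, 1, 0, 0); (2, 0, 0, 0))


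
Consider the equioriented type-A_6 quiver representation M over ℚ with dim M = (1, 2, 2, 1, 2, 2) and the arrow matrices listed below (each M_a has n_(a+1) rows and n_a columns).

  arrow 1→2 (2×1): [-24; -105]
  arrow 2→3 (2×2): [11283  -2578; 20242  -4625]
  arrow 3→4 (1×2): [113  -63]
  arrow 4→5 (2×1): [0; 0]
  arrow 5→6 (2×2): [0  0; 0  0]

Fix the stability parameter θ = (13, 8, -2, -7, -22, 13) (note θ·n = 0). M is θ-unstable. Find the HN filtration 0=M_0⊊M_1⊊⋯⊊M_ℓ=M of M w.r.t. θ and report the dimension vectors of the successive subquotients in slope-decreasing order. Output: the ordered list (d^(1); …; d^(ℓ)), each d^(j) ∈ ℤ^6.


Interval decomposition of M: I[1,4], I[2,3], I[5,5]^2, I[6,6]^2.
HN type (ℓ=3): μ^(1)=13; μ^(2)=3; μ^(3)=-22

((0, 0, 0, 0, 0, 2); (1, 2, 2, 1, 0, 0); (0, 0, 0, 0, 2, 0))


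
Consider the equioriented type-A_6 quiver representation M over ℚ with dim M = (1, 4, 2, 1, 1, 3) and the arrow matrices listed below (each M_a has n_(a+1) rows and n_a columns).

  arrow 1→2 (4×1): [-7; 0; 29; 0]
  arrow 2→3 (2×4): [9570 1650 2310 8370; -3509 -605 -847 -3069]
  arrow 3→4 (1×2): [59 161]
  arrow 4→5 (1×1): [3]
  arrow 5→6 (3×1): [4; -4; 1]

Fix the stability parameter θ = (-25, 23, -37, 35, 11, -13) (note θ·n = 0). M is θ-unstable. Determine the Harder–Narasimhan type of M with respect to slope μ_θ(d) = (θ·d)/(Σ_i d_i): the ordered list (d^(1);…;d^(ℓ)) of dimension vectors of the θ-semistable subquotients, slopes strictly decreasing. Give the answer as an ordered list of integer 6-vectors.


Via rank(M_{q-1}∘⋯∘M_p): M ≅ I[1,2], I[2,2]^2, I[2,6], I[3,3], I[6,6]^2.
μ_θ-semistable layers: μ^(1)=23; μ^(2)=11; μ^(3)=-7; μ^(4)=-13; μ^(5)=-25; μ^(6)=-37

((0, 3, 0, 0, 0, 0); (0, 0, 0, 1, 1, 1); (0, 1, 1, 0, 0, 0); (0, 0, 0, 0, 0, 2); (1, 0, 0, 0, 0, 0); (0, 0, 1, 0, 0, 0))


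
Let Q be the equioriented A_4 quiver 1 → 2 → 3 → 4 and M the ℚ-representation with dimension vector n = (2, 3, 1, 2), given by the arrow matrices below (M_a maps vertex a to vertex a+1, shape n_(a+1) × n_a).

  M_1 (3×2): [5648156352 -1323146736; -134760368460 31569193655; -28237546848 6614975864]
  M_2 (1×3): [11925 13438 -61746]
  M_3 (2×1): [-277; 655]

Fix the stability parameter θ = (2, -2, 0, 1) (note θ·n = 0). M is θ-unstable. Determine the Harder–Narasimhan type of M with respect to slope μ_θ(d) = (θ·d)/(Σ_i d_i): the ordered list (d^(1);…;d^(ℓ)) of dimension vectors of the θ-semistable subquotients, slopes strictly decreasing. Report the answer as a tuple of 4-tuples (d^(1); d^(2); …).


Barcode: M ≅ I[1,1], I[1,4], I[2,2]^2, I[4,4]. HN layers by μ_θ (4 steps, strictly decreasing):
  μ^(1)=2; μ^(2)=1; μ^(3)=0; μ^(4)=-2

((1, 0, 0, 0); (0, 0, 0, 2); (1, 1, 1, 0); (0, 2, 0, 0))


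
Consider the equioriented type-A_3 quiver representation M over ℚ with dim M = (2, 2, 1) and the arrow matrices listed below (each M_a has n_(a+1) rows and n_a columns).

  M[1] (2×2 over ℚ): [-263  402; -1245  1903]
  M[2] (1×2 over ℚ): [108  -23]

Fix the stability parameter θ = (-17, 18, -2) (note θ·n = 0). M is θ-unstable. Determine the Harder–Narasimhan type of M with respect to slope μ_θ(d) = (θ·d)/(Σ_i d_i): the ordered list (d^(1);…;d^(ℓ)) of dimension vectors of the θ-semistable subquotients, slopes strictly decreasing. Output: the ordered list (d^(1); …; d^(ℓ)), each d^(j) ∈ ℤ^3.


Interval decomposition of M: I[1,2], I[1,3].
HN type (ℓ=3): μ^(1)=18; μ^(2)=8; μ^(3)=-17

((0, 1, 0); (0, 1, 1); (2, 0, 0))


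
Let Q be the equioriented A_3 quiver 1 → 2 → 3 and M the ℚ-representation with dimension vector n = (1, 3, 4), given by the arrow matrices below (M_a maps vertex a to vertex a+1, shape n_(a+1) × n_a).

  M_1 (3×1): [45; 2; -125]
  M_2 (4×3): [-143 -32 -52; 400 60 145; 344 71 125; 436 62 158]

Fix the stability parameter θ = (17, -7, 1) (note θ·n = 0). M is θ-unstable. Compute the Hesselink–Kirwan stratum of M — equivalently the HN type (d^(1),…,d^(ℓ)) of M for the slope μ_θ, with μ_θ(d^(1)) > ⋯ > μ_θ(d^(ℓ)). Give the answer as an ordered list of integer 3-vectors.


Barcode: M ≅ I[1,3], I[2,3]^2, I[3,3]. HN layers by μ_θ (3 steps, strictly decreasing):
  μ^(1)=11/3; μ^(2)=1; μ^(3)=-7

((1, 1, 1); (0, 0, 3); (0, 2, 0))


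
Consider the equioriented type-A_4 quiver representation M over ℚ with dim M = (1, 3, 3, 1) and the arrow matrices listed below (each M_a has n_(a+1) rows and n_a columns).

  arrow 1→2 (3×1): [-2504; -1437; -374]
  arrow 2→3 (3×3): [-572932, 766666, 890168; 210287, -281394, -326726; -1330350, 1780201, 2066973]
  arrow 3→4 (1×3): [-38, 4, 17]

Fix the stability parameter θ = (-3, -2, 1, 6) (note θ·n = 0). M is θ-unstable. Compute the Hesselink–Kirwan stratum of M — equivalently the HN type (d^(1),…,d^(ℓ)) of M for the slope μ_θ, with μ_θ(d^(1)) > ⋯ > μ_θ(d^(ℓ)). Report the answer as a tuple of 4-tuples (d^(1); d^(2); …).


Interval decomposition of M: I[1,4], I[2,3]^2.
HN type (ℓ=4): μ^(1)=6; μ^(2)=1; μ^(3)=-2; μ^(4)=-3

((0, 0, 0, 1); (0, 0, 3, 0); (0, 3, 0, 0); (1, 0, 0, 0))


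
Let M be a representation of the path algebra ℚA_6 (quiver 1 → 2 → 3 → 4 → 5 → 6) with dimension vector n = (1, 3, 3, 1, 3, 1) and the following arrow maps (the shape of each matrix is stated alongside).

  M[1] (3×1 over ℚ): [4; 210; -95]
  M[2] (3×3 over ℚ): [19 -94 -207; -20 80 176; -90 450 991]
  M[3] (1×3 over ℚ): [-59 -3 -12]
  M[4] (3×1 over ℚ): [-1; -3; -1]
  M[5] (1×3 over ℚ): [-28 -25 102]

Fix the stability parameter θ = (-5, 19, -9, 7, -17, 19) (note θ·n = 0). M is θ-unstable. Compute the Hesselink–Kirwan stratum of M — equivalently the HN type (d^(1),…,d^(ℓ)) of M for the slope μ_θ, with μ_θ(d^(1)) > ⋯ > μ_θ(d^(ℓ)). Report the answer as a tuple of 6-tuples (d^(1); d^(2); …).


Via rank(M_{q-1}∘⋯∘M_p): M ≅ I[1,6], I[2,2], I[2,3], I[3,3], I[5,5]^2.
μ_θ-semistable layers: μ^(1)=19; μ^(2)=5; μ^(3)=0; μ^(4)=-5; μ^(5)=-9; μ^(6)=-17

((0, 1, 0, 0, 0, 1); (0, 1, 1, 0, 0, 0); (0, 1, 1, 1, 1, 0); (1, 0, 0, 0, 0, 0); (0, 0, 1, 0, 0, 0); (0, 0, 0, 0, 2, 0))


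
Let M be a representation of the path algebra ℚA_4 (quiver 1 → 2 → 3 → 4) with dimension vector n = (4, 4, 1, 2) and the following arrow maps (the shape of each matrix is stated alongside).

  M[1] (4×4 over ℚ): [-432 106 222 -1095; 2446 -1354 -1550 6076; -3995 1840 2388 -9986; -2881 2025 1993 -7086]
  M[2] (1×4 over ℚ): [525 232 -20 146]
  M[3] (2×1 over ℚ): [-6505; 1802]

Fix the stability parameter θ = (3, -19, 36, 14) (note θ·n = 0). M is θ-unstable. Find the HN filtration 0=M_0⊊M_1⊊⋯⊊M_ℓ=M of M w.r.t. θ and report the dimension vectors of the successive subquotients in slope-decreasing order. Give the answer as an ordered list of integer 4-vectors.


Via rank(M_{q-1}∘⋯∘M_p): M ≅ I[1,2]^3, I[1,4], I[4,4].
μ_θ-semistable layers: μ^(1)=25; μ^(2)=14; μ^(3)=-8

((0, 0, 1, 1); (0, 0, 0, 1); (4, 4, 0, 0))


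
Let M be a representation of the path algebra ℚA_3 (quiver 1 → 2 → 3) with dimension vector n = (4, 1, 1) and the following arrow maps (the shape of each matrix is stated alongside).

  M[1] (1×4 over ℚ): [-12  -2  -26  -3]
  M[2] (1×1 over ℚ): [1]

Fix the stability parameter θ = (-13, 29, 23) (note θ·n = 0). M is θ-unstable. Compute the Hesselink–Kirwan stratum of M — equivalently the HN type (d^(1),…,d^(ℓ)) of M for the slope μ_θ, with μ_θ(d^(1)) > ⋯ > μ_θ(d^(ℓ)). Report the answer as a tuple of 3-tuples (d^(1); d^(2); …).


Via rank(M_{q-1}∘⋯∘M_p): M ≅ I[1,1]^3, I[1,3].
μ_θ-semistable layers: μ^(1)=26; μ^(2)=-13

((0, 1, 1); (4, 0, 0))


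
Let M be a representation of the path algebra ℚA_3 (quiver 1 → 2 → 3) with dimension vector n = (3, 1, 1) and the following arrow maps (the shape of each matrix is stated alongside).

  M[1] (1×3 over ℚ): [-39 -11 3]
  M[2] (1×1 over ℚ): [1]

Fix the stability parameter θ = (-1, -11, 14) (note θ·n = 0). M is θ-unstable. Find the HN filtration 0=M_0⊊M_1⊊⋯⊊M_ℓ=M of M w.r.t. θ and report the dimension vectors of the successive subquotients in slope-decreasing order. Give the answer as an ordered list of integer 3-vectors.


Via rank(M_{q-1}∘⋯∘M_p): M ≅ I[1,1]^2, I[1,3].
μ_θ-semistable layers: μ^(1)=14; μ^(2)=-1; μ^(3)=-6

((0, 0, 1); (2, 0, 0); (1, 1, 0))


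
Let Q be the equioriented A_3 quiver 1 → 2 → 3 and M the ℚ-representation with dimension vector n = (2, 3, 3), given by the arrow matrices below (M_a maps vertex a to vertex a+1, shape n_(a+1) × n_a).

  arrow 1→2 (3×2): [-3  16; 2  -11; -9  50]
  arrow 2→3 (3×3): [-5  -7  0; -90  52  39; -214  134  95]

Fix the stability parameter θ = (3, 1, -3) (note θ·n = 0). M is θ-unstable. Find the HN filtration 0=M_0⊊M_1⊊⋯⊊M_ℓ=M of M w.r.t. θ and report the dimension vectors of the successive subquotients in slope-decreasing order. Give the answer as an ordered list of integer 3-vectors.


Via rank(M_{q-1}∘⋯∘M_p): M ≅ I[1,3]^2, I[2,3].
μ_θ-semistable layers: μ^(1)=1/3; μ^(2)=-1

((2, 2, 2); (0, 1, 1))


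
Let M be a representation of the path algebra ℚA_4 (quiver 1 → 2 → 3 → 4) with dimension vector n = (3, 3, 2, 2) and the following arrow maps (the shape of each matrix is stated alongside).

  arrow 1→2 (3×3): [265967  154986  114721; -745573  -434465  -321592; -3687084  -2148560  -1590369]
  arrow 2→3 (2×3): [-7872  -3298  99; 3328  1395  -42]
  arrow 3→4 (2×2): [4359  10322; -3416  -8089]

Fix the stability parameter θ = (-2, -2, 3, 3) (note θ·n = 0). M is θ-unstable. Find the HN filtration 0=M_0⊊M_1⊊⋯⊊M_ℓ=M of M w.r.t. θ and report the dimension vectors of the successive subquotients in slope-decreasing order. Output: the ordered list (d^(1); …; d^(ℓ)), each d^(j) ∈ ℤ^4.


Via rank(M_{q-1}∘⋯∘M_p): M ≅ I[1,2], I[1,4]^2.
μ_θ-semistable layers: μ^(1)=3; μ^(2)=-2

((0, 0, 2, 2); (3, 3, 0, 0))


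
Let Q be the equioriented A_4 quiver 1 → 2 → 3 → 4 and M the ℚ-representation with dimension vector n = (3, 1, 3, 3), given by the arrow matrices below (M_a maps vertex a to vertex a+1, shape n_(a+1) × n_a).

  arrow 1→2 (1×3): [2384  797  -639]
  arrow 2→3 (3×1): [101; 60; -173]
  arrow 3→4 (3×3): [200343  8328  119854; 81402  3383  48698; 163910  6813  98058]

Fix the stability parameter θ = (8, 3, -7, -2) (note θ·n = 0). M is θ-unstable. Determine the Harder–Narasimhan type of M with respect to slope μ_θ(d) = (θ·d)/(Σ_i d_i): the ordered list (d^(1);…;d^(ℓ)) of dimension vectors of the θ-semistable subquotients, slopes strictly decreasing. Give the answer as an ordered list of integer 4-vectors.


Via rank(M_{q-1}∘⋯∘M_p): M ≅ I[1,1]^2, I[1,4], I[3,4]^2.
μ_θ-semistable layers: μ^(1)=8; μ^(2)=1/2; μ^(3)=-2; μ^(4)=-7

((2, 0, 0, 0); (1, 1, 1, 1); (0, 0, 0, 2); (0, 0, 2, 0))


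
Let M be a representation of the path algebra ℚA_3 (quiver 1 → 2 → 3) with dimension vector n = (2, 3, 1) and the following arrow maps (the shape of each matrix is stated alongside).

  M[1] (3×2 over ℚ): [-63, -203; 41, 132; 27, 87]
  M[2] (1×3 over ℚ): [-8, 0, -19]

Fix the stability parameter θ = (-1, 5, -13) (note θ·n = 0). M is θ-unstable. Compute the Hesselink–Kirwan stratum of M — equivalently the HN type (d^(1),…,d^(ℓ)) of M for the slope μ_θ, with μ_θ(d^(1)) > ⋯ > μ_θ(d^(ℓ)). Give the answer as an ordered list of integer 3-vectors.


Via rank(M_{q-1}∘⋯∘M_p): M ≅ I[1,2], I[1,3], I[2,2].
μ_θ-semistable layers: μ^(1)=5; μ^(2)=-1; μ^(3)=-3

((0, 2, 0); (1, 0, 0); (1, 1, 1))


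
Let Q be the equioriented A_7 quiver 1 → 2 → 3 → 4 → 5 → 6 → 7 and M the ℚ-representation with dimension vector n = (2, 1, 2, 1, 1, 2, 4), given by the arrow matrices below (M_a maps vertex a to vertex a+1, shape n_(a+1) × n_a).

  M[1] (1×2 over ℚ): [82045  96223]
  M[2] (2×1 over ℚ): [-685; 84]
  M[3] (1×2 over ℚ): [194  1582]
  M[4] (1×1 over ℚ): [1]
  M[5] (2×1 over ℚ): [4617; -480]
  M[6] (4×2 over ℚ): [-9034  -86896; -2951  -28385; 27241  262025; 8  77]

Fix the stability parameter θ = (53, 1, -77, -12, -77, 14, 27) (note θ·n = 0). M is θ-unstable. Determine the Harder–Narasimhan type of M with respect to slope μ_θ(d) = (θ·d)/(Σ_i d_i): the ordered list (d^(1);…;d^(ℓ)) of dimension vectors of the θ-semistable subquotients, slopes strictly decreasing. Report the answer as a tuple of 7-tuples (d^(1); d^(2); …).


Via rank(M_{q-1}∘⋯∘M_p): M ≅ I[1,1], I[1,7], I[3,3], I[6,7], I[7,7]^2.
μ_θ-semistable layers: μ^(1)=53; μ^(2)=27; μ^(3)=14; μ^(4)=-112/5; μ^(5)=-77

((1, 0, 0, 0, 0, 0, 0); (0, 0, 0, 0, 0, 0, 4); (0, 0, 0, 0, 0, 2, 0); (1, 1, 1, 1, 1, 0, 0); (0, 0, 1, 0, 0, 0, 0))


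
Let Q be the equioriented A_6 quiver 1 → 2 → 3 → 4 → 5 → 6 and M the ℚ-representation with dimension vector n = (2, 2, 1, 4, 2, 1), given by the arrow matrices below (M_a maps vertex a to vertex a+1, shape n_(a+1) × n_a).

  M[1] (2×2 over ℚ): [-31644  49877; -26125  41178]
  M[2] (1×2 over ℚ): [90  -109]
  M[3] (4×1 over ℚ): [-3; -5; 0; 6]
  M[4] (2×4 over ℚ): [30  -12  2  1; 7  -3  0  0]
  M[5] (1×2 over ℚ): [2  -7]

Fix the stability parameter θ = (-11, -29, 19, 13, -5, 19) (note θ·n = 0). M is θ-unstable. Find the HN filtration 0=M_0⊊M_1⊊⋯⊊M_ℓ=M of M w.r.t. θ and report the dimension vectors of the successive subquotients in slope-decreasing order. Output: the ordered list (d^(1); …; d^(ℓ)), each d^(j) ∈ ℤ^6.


Interval decomposition of M: I[1,2], I[1,6], I[4,4]^2, I[4,5].
HN type (ℓ=5): μ^(1)=19; μ^(2)=13; μ^(3)=9; μ^(4)=4; μ^(5)=-20

((0, 0, 0, 0, 0, 1); (0, 0, 0, 2, 0, 0); (0, 0, 1, 1, 1, 0); (0, 0, 0, 1, 1, 0); (2, 2, 0, 0, 0, 0))


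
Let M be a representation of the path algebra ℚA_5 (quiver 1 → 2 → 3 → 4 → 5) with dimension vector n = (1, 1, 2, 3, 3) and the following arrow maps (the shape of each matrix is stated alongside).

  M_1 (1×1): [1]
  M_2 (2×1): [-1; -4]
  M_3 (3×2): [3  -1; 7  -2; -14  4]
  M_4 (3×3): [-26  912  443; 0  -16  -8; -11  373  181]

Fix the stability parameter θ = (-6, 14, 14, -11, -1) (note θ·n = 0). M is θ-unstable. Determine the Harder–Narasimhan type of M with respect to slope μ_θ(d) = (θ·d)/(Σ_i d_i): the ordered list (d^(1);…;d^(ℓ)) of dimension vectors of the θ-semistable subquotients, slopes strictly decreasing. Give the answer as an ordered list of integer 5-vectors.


Via rank(M_{q-1}∘⋯∘M_p): M ≅ I[1,4], I[3,5], I[4,5], I[5,5].
μ_θ-semistable layers: μ^(1)=17/3; μ^(2)=2/3; μ^(3)=-1; μ^(4)=-6; μ^(5)=-11

((0, 1, 1, 1, 0); (0, 0, 1, 1, 1); (0, 0, 0, 0, 2); (1, 0, 0, 0, 0); (0, 0, 0, 1, 0))


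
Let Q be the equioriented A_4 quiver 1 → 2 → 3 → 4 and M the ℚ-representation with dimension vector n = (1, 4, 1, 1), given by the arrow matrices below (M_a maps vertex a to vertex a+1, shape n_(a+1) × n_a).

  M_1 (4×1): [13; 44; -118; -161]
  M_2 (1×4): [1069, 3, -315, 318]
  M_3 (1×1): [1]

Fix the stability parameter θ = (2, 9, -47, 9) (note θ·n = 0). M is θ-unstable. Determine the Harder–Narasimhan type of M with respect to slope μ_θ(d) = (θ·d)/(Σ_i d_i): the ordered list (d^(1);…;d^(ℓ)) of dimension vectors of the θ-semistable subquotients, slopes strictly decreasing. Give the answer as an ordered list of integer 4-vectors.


Interval decomposition of M: I[1,4], I[2,2]^3.
HN type (ℓ=2): μ^(1)=9; μ^(2)=-12

((0, 3, 0, 1); (1, 1, 1, 0))


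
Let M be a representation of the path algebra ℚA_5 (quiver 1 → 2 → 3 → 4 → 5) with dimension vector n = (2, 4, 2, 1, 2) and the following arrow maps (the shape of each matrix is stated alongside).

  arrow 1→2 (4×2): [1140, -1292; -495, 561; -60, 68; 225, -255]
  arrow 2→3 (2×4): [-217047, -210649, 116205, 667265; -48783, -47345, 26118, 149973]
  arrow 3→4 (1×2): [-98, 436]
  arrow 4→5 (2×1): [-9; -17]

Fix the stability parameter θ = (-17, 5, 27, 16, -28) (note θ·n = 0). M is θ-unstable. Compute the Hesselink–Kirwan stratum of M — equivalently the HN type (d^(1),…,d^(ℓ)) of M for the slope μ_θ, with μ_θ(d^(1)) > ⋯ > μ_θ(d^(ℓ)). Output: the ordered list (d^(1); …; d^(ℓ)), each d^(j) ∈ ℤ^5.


Via rank(M_{q-1}∘⋯∘M_p): M ≅ I[1,1], I[1,2], I[2,2], I[2,3], I[2,5], I[5,5].
μ_θ-semistable layers: μ^(1)=27; μ^(2)=5; μ^(3)=-17; μ^(4)=-28

((0, 0, 1, 0, 0); (0, 4, 1, 1, 1); (2, 0, 0, 0, 0); (0, 0, 0, 0, 1))


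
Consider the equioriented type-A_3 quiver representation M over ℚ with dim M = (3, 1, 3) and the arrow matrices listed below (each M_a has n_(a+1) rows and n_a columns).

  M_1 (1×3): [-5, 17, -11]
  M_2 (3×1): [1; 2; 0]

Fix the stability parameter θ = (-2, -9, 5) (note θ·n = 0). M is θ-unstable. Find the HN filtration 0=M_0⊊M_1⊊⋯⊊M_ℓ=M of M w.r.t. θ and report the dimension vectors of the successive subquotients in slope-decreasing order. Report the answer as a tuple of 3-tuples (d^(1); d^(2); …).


Interval decomposition of M: I[1,1]^2, I[1,3], I[3,3]^2.
HN type (ℓ=3): μ^(1)=5; μ^(2)=-2; μ^(3)=-11/2

((0, 0, 3); (2, 0, 0); (1, 1, 0))


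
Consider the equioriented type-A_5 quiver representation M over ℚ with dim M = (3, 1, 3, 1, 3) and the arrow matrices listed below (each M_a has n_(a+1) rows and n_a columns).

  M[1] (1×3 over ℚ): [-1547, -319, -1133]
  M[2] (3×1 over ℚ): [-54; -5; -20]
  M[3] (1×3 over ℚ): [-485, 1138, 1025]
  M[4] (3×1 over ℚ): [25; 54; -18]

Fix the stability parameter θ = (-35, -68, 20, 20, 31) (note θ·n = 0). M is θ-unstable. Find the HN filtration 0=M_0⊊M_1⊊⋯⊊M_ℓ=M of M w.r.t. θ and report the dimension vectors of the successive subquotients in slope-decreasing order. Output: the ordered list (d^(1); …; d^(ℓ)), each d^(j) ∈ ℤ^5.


Interval decomposition of M: I[1,1]^2, I[1,3], I[3,3], I[3,5], I[5,5]^2.
HN type (ℓ=4): μ^(1)=31; μ^(2)=20; μ^(3)=-35; μ^(4)=-103/2

((0, 0, 0, 0, 3); (0, 0, 3, 1, 0); (2, 0, 0, 0, 0); (1, 1, 0, 0, 0))


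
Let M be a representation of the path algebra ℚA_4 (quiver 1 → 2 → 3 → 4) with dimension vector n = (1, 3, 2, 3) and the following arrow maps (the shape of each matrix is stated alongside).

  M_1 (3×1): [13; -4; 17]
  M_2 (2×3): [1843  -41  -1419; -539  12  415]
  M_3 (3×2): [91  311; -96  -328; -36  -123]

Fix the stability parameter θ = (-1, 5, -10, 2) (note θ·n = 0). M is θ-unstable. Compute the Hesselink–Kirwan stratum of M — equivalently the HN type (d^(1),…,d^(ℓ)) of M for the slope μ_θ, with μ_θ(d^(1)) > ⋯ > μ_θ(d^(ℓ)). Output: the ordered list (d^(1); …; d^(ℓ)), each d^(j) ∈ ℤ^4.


Barcode: M ≅ I[1,2], I[2,4]^2, I[4,4]. HN layers by μ_θ (4 steps, strictly decreasing):
  μ^(1)=5; μ^(2)=2; μ^(3)=-1; μ^(4)=-5/2

((0, 1, 0, 0); (0, 0, 0, 3); (1, 0, 0, 0); (0, 2, 2, 0))


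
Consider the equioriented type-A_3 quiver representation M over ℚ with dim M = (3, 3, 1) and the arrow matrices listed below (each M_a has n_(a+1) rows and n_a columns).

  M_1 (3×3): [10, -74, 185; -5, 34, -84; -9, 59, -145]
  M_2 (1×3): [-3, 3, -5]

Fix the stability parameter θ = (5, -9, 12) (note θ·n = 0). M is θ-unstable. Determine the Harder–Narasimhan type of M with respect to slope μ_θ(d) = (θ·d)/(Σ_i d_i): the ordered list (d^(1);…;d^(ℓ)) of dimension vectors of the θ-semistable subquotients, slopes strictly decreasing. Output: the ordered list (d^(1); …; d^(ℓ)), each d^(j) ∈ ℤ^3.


Via rank(M_{q-1}∘⋯∘M_p): M ≅ I[1,2]^2, I[1,3].
μ_θ-semistable layers: μ^(1)=12; μ^(2)=-2

((0, 0, 1); (3, 3, 0))


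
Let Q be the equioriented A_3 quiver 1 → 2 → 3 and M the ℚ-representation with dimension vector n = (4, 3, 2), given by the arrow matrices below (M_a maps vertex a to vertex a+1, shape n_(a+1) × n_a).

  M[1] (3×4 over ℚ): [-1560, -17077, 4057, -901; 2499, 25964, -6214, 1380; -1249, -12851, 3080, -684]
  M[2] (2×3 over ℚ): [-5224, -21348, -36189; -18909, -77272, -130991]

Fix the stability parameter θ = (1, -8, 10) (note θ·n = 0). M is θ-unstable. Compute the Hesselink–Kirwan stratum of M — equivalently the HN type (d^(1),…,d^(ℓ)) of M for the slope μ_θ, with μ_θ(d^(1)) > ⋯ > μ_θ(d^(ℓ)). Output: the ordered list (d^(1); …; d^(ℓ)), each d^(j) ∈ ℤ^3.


Via rank(M_{q-1}∘⋯∘M_p): M ≅ I[1,1], I[1,2], I[1,3]^2.
μ_θ-semistable layers: μ^(1)=10; μ^(2)=1; μ^(3)=-7/2

((0, 0, 2); (1, 0, 0); (3, 3, 0))


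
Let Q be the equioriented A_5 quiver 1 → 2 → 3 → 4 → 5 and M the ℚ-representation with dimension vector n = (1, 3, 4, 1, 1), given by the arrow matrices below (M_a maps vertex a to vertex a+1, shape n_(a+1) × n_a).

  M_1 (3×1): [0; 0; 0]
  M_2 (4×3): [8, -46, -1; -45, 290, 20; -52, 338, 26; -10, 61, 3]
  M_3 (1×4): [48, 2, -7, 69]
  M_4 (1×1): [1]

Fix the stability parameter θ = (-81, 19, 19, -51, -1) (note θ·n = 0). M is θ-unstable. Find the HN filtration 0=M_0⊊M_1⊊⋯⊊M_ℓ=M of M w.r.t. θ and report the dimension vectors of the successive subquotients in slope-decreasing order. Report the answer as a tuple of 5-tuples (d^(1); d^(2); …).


Interval decomposition of M: I[1,1], I[2,3]^2, I[2,5], I[3,3].
HN type (ℓ=4): μ^(1)=19; μ^(2)=-1; μ^(3)=-13/3; μ^(4)=-81

((0, 2, 3, 0, 0); (0, 0, 0, 0, 1); (0, 1, 1, 1, 0); (1, 0, 0, 0, 0))


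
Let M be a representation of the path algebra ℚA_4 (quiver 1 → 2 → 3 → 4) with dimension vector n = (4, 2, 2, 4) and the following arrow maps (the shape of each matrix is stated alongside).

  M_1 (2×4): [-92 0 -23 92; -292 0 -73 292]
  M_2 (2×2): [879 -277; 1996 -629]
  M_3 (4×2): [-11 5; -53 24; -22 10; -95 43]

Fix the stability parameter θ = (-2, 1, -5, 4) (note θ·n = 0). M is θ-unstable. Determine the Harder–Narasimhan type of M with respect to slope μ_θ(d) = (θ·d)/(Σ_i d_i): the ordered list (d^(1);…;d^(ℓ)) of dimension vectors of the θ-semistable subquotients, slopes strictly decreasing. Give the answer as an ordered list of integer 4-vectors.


Barcode: M ≅ I[1,1]^3, I[1,4], I[2,4], I[4,4]^2. HN layers by μ_θ (2 steps, strictly decreasing):
  μ^(1)=4; μ^(2)=-2

((0, 0, 0, 4); (4, 2, 2, 0))


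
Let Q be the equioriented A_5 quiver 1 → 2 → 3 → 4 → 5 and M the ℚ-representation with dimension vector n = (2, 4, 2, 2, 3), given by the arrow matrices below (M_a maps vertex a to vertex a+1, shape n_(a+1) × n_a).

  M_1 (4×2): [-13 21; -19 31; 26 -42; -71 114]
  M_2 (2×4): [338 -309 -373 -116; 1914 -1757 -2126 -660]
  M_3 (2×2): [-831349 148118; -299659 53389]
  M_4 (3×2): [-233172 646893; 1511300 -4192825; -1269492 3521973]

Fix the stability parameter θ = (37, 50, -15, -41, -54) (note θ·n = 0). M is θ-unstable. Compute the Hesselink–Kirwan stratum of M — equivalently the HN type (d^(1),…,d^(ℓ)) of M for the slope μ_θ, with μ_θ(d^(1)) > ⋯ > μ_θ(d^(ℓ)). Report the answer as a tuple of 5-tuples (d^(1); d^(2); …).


Interval decomposition of M: I[1,2], I[1,4], I[2,2], I[2,5], I[5,5]^2.
HN type (ℓ=5): μ^(1)=50; μ^(2)=37; μ^(3)=31/4; μ^(4)=-15; μ^(5)=-54

((0, 2, 0, 0, 0); (1, 0, 0, 0, 0); (1, 1, 1, 1, 0); (0, 1, 1, 1, 1); (0, 0, 0, 0, 2))


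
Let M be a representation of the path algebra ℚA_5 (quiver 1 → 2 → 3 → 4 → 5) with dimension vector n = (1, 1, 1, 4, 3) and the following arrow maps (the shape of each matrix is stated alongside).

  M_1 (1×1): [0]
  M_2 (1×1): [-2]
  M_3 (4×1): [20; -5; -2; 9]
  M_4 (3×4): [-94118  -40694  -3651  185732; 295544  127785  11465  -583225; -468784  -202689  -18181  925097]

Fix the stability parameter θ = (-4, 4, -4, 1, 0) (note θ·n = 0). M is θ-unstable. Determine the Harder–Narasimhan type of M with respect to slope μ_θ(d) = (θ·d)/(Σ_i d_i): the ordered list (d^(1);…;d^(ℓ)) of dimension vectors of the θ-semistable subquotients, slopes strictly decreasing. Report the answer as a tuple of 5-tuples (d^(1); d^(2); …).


Via rank(M_{q-1}∘⋯∘M_p): M ≅ I[1,1], I[2,4], I[4,4], I[4,5]^2, I[5,5].
μ_θ-semistable layers: μ^(1)=1; μ^(2)=1/2; μ^(3)=0; μ^(4)=-4

((0, 0, 0, 2, 0); (0, 0, 0, 2, 2); (0, 1, 1, 0, 1); (1, 0, 0, 0, 0))


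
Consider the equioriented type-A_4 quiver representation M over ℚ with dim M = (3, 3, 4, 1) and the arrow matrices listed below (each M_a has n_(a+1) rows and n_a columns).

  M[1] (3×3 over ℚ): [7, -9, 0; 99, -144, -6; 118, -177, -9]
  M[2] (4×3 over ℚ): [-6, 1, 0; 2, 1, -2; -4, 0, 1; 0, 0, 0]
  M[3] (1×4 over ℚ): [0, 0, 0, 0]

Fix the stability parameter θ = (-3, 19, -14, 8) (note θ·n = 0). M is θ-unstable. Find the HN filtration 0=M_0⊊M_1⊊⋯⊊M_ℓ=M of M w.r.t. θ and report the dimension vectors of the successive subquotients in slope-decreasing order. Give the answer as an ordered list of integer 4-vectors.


Interval decomposition of M: I[1,2], I[1,3]^2, I[3,3]^2, I[4,4].
HN type (ℓ=5): μ^(1)=19; μ^(2)=8; μ^(3)=5/2; μ^(4)=-3; μ^(5)=-14

((0, 1, 0, 0); (0, 0, 0, 1); (0, 2, 2, 0); (3, 0, 0, 0); (0, 0, 2, 0))


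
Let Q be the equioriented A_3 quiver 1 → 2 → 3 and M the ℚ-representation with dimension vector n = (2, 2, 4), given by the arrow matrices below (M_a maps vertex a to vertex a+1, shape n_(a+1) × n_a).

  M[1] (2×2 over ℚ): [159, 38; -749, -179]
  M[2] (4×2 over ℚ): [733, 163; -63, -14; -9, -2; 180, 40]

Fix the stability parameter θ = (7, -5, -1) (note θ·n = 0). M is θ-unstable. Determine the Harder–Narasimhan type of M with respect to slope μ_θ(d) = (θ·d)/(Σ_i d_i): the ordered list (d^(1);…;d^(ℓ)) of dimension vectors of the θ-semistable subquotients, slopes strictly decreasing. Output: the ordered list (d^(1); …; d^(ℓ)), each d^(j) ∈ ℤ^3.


Barcode: M ≅ I[1,3]^2, I[3,3]^2. HN layers by μ_θ (2 steps, strictly decreasing):
  μ^(1)=1/3; μ^(2)=-1

((2, 2, 2); (0, 0, 2))
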